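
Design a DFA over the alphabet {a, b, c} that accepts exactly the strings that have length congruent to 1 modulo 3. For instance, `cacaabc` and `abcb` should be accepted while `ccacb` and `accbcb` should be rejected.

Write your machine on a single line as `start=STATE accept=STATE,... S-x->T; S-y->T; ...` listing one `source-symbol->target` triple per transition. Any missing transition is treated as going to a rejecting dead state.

Only the length mod 3 matters, so use a 3-cycle: from any state, every input symbol moves to the next state, wrapping S2 back to S0. Mark S1 accepting.
With 3 states:
        a   b   c  
>  S0   S1  S1  S1 
 * S1   S2  S2  S2 
   S2   S0  S0  S0 
(> = start, * = accepting)

start=S0; accept=S1; S0-a->S1; S0-b->S1; S0-c->S1; S1-a->S2; S1-b->S2; S1-c->S2; S2-a->S0; S2-b->S0; S2-c->S0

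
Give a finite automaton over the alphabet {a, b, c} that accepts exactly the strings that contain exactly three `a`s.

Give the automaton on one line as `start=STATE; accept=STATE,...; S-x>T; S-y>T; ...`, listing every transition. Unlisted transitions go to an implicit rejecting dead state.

start=S0; accept=S3; S0-a>S1; S0-b>S0; S0-c>S0; S1-a>S2; S1-b>S1; S1-c>S1; S2-a>S3; S2-b>S2; S2-c>S2; S3-a>S4; S3-b>S3; S3-c>S3; S4-a>S4; S4-b>S4; S4-c>S4

Count `a`s, saturating at 4: states S0 through S3 mean 0 through 3 `a`s seen; S4 means more than 3. Each `a` increments (capped at S4); other symbols loop. Accept from {S3}.
        a   b   c  
>  S0   S1  S0  S0 
   S1   S2  S1  S1 
   S2   S3  S2  S2 
 * S3   S4  S3  S3 
   S4   S4  S4  S4 
(> = start, * = accepting)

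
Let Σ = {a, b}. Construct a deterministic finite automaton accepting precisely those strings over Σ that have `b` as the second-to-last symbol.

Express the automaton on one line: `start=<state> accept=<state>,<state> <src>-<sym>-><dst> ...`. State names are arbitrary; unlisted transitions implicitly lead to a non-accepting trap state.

Because acceptance depends on a position counted from the end, the machine has to buffer the most recent 2 symbols. Make each state the string of the last up-to-2 symbols read; on input `x` shift the window left and append `x`. Accept when the buffered window has length 2 and begins with `b`.
7 states suffice.
        a   b  
>  q0   q1  q2 
   q1   q3  q4 
   q2   q5  q6 
   q3   q3  q4 
   q4   q5  q6 
 * q5   q3  q4 
 * q6   q5  q6 
(> = start, * = accepting)

start=q0 accept=q5,q6 q0-a->q1 q0-b->q2 q1-a->q3 q1-b->q4 q2-a->q5 q2-b->q6 q3-a->q3 q3-b->q4 q4-a->q5 q4-b->q6 q5-a->q3 q5-b->q4 q6-a->q5 q6-b->q6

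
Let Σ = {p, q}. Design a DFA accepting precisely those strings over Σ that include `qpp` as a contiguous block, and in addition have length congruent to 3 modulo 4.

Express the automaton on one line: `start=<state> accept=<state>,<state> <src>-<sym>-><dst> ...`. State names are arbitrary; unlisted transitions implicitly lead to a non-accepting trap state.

Handle the two conditions separately and then intersect. The first has 4 states tracking whether and how much of `qpp` has been seen; the second has 4 states tracking the input length modulo 4. A product state is a pair (one from each), accepting exactly when both do.
A 16-state machine:
       p  q 
>  A   B  C 
   B   D  E 
   C   F  E 
   D   G  H 
   E   I  H 
   F   J  H 
   G   A  K 
   H   L  K 
   I   M  K 
 * J   M  M 
   K   N  C 
   L   O  C 
   M   O  O 
   N   P  E 
   O   P  P 
   P   J  J 
(> = start, * = accepting)

start=A accept=J A-p->B A-q->C B-p->D B-q->E C-p->F C-q->E D-p->G D-q->H E-p->I E-q->H F-p->J F-q->H G-p->A G-q->K H-p->L H-q->K I-p->M I-q->K J-p->M J-q->M K-p->N K-q->C L-p->O L-q->C M-p->O M-q->O N-p->P N-q->E O-p->P O-q->P P-p->J P-q->J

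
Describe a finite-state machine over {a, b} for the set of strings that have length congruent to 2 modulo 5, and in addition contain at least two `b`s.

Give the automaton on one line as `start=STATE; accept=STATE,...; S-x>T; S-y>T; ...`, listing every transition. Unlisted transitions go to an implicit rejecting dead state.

Run two small machines in parallel and take their product. The first has 5 states tracking the input length modulo 5; the second has 4 states tracking the count of `b`s, saturating at 3. A product state is a pair (one from each), accepting exactly when both do. Minimizing collapses redundant product states.
A 15-state machine:
          a    b  
>  q0     q1   q2 
   q1     q3   q4 
   q2     q4   q5 
   q3     q6   q7 
   q4     q7   q8 
 * q5     q8   q8 
   q6     q9  q10 
   q7    q10  q11 
   q8    q11  q11 
   q9     q0  q12 
   q10   q12  q13 
   q11   q13  q13 
   q12    q2  q14 
   q13   q14  q14 
   q14    q5   q5 
(> = start, * = accepting)

start=q0; accept=q5; q0-a>q1; q0-b>q2; q1-a>q3; q1-b>q4; q2-a>q4; q2-b>q5; q3-a>q6; q3-b>q7; q4-a>q7; q4-b>q8; q5-a>q8; q5-b>q8; q6-a>q9; q6-b>q10; q7-a>q10; q7-b>q11; q8-a>q11; q8-b>q11; q9-a>q0; q9-b>q12; q10-a>q12; q10-b>q13; q11-a>q13; q11-b>q13; q12-a>q2; q12-b>q14; q13-a>q14; q13-b>q14; q14-a>q5; q14-b>q5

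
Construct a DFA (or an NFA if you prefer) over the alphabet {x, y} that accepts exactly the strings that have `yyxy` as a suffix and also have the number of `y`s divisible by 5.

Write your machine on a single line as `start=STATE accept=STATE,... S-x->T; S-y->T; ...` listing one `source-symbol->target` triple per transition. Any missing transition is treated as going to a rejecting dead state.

Build one automaton per condition and run them in lockstep. One (5 states) tracks how much of the suffix `yyxy` has currently been matched; the other (5 states) tracks the count of `y`s modulo 5. Each combined state is a pair, one component from each; accept when both components accept. After merging equivalent states the machine shrinks.
With 9 states:
        x   y  
>  q0   q0  q1 
   q1   q1  q2 
   q2   q2  q3 
   q3   q4  q5 
   q4   q4  q6 
   q5   q7  q0 
   q6   q6  q0 
   q7   q6  q8 
 * q8   q0  q1 
(> = start, * = accepting)

start=q0; accept=q8; q0-x->q0; q0-y->q1; q1-x->q1; q1-y->q2; q2-x->q2; q2-y->q3; q3-x->q4; q3-y->q5; q4-x->q4; q4-y->q6; q5-x->q7; q5-y->q0; q6-x->q6; q6-y->q0; q7-x->q6; q7-y->q8; q8-x->q0; q8-y->q1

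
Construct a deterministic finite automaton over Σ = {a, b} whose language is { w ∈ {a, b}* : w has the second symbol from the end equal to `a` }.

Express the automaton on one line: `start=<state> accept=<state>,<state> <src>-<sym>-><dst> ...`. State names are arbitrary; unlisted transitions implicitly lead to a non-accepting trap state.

Because acceptance depends on a position counted from the end, the machine has to buffer the most recent 2 symbols. Make each state the string of the last up-to-2 symbols read; on input `x` shift the window left and append `x`. Accept when the buffered window has length 2 and begins with `a`.
        a   b  
>  S0   S1  S2 
   S1   S3  S4 
   S2   S5  S6 
 * S3   S3  S4 
 * S4   S5  S6 
   S5   S3  S4 
   S6   S5  S6 
(> = start, * = accepting)

start=S0 accept=S3,S4 S0-a->S1 S0-b->S2 S1-a->S3 S1-b->S4 S2-a->S5 S2-b->S6 S3-a->S3 S3-b->S4 S4-a->S5 S4-b->S6 S5-a->S3 S5-b->S4 S6-a->S5 S6-b->S6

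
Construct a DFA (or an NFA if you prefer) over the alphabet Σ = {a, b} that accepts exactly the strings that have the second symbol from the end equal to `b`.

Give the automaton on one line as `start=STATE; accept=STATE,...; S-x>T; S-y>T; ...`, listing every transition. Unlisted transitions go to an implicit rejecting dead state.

Because acceptance depends on a position counted from the end, the machine has to buffer the most recent 2 symbols. Make each state the string of the last up-to-2 symbols read; on input `x` shift the window left and append `x`. Accept when the buffered window has length 2 and begins with `b`.
With 7 states:
        a   b  
>  q0   q1  q2 
   q1   q3  q4 
   q2   q5  q6 
   q3   q3  q4 
   q4   q5  q6 
 * q5   q3  q4 
 * q6   q5  q6 
(> = start, * = accepting)

start=q0; accept=q5,q6; q0-a>q1; q0-b>q2; q1-a>q3; q1-b>q4; q2-a>q5; q2-b>q6; q3-a>q3; q3-b>q4; q4-a>q5; q4-b>q6; q5-a>q3; q5-b>q4; q6-a>q5; q6-b>q6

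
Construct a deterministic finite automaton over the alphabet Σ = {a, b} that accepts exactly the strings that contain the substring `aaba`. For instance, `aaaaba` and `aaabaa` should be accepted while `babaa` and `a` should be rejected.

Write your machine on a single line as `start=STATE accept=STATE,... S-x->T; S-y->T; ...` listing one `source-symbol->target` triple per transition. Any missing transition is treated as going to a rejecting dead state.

Track how much of `aaba` has been matched so far: state q0 is no progress, q4 is the absorbing accept state reached once `aaba` has occurred. Intermediate states record partial matches; on a mismatch, fall back to the longest reusable overlap.
5 states suffice.
        a   b  
>  q0   q1  q0 
   q1   q2  q0 
   q2   q2  q3 
   q3   q4  q0 
 * q4   q4  q4 
(> = start, * = accepting)

start=q0; accept=q4; q0-a->q1; q0-b->q0; q1-a->q2; q1-b->q0; q2-a->q2; q2-b->q3; q3-a->q4; q3-b->q0; q4-a->q4; q4-b->q4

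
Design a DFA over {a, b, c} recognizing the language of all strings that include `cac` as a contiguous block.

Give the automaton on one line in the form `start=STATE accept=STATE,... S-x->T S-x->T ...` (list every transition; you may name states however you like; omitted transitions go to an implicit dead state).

start=q0 accept=q3 q0-a->q0 q0-b->q0 q0-c->q1 q1-a->q2 q1-b->q0 q1-c->q1 q2-a->q0 q2-b->q0 q2-c->q3 q3-a->q3 q3-b->q3 q3-c->q3

Track how much of `cac` has been matched so far: state q0 is no progress, q3 is the absorbing accept state reached once `cac` has occurred. Intermediate states record partial matches; on a mismatch, fall back to the longest reusable overlap.
        a   b   c  
>  q0   q0  q0  q1 
   q1   q2  q0  q1 
   q2   q0  q0  q3 
 * q3   q3  q3  q3 
(> = start, * = accepting)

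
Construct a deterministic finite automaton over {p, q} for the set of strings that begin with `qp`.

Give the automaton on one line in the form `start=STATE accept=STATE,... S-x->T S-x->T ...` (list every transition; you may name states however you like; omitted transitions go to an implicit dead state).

Walk along `qp` while the input agrees: from A take `q` to B, and so on. Any deviation drops to the rejecting sink D. Once C is reached the prefix is confirmed and every continuation is accepted.
With 4 states:
       p  q 
>  A   D  B 
   B   C  D 
 * C   C  C 
   D   D  D 
(> = start, * = accepting)

start=A accept=C A-p->D A-q->B B-p->C B-q->D C-p->C C-q->C D-p->D D-q->D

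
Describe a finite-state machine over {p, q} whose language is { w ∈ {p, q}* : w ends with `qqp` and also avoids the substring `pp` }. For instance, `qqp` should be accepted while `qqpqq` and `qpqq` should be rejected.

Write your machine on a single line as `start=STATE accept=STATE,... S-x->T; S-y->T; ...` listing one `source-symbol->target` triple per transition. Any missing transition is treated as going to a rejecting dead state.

Handle the two conditions separately and then intersect. The first has 4 states tracking how much of the suffix `qqp` has currently been matched; the second has 3 states tracking partial matches of the forbidden pattern `pp`. A product state is a pair (one from each), accepting exactly when both do. Minimizing collapses redundant product states.
A 6-state machine:
        p   q  
>  s0   s1  s2 
   s1   s3  s2 
   s2   s1  s4 
   s3   s3  s3 
   s4   s5  s4 
 * s5   s3  s2 
(> = start, * = accepting)

start=s0; accept=s5; s0-p->s1; s0-q->s2; s1-p->s3; s1-q->s2; s2-p->s1; s2-q->s4; s3-p->s3; s3-q->s3; s4-p->s5; s4-q->s4; s5-p->s3; s5-q->s2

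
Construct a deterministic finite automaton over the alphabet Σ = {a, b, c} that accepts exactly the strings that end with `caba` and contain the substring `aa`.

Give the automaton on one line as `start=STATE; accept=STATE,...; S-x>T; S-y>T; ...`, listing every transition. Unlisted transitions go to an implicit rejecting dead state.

start=q0; accept=q10; q0-a>q1; q0-b>q0; q0-c>q2; q1-a>q3; q1-b>q0; q1-c>q2; q2-a>q4; q2-b>q0; q2-c>q2; q3-a>q3; q3-b>q3; q3-c>q5; q4-a>q3; q4-b>q6; q4-c>q2; q5-a>q7; q5-b>q3; q5-c>q5; q6-a>q8; q6-b>q0; q6-c>q2; q7-a>q3; q7-b>q9; q7-c>q5; q8-a>q3; q8-b>q0; q8-c>q2; q9-a>q10; q9-b>q3; q9-c>q5; q10-a>q3; q10-b>q3; q10-c>q5

Run two small machines in parallel and take their product. One (5 states) tracks how much of the suffix `caba` has currently been matched; the other (3 states) tracks whether and how much of `aa` has been seen. Each combined state is a pair, one component from each; accept when both components accept.
An 11-state machine:
          a    b    c  
>  q0     q1   q0   q2 
   q1     q3   q0   q2 
   q2     q4   q0   q2 
   q3     q3   q3   q5 
   q4     q3   q6   q2 
   q5     q7   q3   q5 
   q6     q8   q0   q2 
   q7     q3   q9   q5 
   q8     q3   q0   q2 
   q9    q10   q3   q5 
 * q10    q3   q3   q5 
(> = start, * = accepting)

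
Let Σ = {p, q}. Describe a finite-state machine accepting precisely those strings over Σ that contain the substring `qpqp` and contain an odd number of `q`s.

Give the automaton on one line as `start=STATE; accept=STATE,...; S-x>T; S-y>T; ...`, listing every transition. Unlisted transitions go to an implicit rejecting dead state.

Run two small machines in parallel and take their product. One (5 states) tracks whether and how much of `qpqp` has been seen; the other (2 states) tracks the count of `q`s modulo 2. Each combined state is a pair, one component from each; accept when both components accept.
10 states suffice.
        p   q  
>  S0   S0  S1 
   S1   S2  S3 
   S2   S4  S5 
   S3   S6  S1 
   S4   S4  S3 
   S5   S7  S1 
   S6   S0  S8 
   S7   S7  S9 
   S8   S9  S3 
 * S9   S9  S7 
(> = start, * = accepting)

start=S0; accept=S9; S0-p>S0; S0-q>S1; S1-p>S2; S1-q>S3; S2-p>S4; S2-q>S5; S3-p>S6; S3-q>S1; S4-p>S4; S4-q>S3; S5-p>S7; S5-q>S1; S6-p>S0; S6-q>S8; S7-p>S7; S7-q>S9; S8-p>S9; S8-q>S3; S9-p>S9; S9-q>S7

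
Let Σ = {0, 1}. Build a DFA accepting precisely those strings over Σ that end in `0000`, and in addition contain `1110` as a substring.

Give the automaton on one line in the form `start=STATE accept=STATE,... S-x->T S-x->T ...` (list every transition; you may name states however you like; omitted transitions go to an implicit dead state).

Build one automaton per condition and run them in lockstep. The first has 5 states tracking how much of the suffix `0000` has currently been matched; the second has 5 states tracking whether and how much of `1110` has been seen. A product state is a pair (one from each), accepting exactly when both do.
          0    1  
>  S0     S1   S2 
   S1     S3   S2 
   S2     S1   S4 
   S3     S5   S2 
   S4     S1   S6 
   S5     S7   S2 
   S6     S8   S6 
   S7     S7   S2 
   S8     S9  S10 
   S9    S11  S10 
   S10    S8  S10 
   S11   S12  S10 
 * S12   S12  S10 
(> = start, * = accepting)

start=S0 accept=S12 S0-0->S1 S0-1->S2 S1-0->S3 S1-1->S2 S2-0->S1 S2-1->S4 S3-0->S5 S3-1->S2 S4-0->S1 S4-1->S6 S5-0->S7 S5-1->S2 S6-0->S8 S6-1->S6 S7-0->S7 S7-1->S2 S8-0->S9 S8-1->S10 S9-0->S11 S9-1->S10 S10-0->S8 S10-1->S10 S11-0->S12 S11-1->S10 S12-0->S12 S12-1->S10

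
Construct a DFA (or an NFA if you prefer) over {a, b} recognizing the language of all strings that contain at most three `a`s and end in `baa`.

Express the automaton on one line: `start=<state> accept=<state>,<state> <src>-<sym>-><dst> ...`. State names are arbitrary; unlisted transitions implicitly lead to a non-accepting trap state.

start=s0 accept=s7 s0-a->s1 s0-b->s2 s1-a->s3 s1-b->s4 s2-a->s5 s2-b->s2 s3-a->s3 s3-b->s3 s4-a->s6 s4-b->s4 s5-a->s7 s5-b->s4 s6-a->s7 s6-b->s3 s7-a->s3 s7-b->s3

Build one automaton per condition and run them in lockstep. The first has 5 states tracking the count of `a`s, saturating at 4; the second has 4 states tracking how much of the suffix `baa` has currently been matched. A product state is a pair (one from each), accepting exactly when both do. Equivalent product states are then merged.
        a   b  
>  s0   s1  s2 
   s1   s3  s4 
   s2   s5  s2 
   s3   s3  s3 
   s4   s6  s4 
   s5   s7  s4 
   s6   s7  s3 
 * s7   s3  s3 
(> = start, * = accepting)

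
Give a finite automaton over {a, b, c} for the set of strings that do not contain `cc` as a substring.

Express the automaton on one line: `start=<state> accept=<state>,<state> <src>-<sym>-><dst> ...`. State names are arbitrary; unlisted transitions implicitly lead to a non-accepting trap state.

start=s0 accept=s0,s1 s0-a->s0 s0-b->s0 s0-c->s1 s1-a->s0 s1-b->s0 s1-c->s2 s2-a->s2 s2-b->s2 s2-c->s2

This is the complement of 'contains `cc`'. Use the same substring-matching states — s0 through s2 holding how much of `cc` has just been matched — but flip the accepting set: everything except the trap s2 accepts.
        a   b   c  
>* s0   s0  s0  s1 
 * s1   s0  s0  s2 
   s2   s2  s2  s2 
(> = start, * = accepting)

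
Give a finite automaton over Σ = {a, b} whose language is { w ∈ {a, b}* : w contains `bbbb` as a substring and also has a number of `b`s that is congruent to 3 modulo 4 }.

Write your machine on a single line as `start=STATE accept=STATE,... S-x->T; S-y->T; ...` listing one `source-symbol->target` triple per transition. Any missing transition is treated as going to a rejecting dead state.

Run two small machines in parallel and take their product. One (5 states) tracks whether and how much of `bbbb` has been seen; the other (4 states) tracks the count of `b`s modulo 4. Each combined state is a pair, one component from each; accept when both components accept.
          a    b  
>  q0     q0   q1 
   q1     q2   q3 
   q2     q2   q4 
   q3     q5   q6 
   q4     q5   q7 
   q5     q5   q8 
   q6     q9  q10 
   q7     q9  q11 
   q8     q9  q12 
   q9     q9  q13 
   q10   q10  q14 
   q11    q0  q14 
   q12    q0  q15 
   q13    q0  q16 
   q14   q14  q17 
   q15    q2  q17 
   q16    q2  q18 
   q17   q17  q19 
   q18    q5  q19 
 * q19   q19  q10 
(> = start, * = accepting)

start=q0; accept=q19; q0-a->q0; q0-b->q1; q1-a->q2; q1-b->q3; q2-a->q2; q2-b->q4; q3-a->q5; q3-b->q6; q4-a->q5; q4-b->q7; q5-a->q5; q5-b->q8; q6-a->q9; q6-b->q10; q7-a->q9; q7-b->q11; q8-a->q9; q8-b->q12; q9-a->q9; q9-b->q13; q10-a->q10; q10-b->q14; q11-a->q0; q11-b->q14; q12-a->q0; q12-b->q15; q13-a->q0; q13-b->q16; q14-a->q14; q14-b->q17; q15-a->q2; q15-b->q17; q16-a->q2; q16-b->q18; q17-a->q17; q17-b->q19; q18-a->q5; q18-b->q19; q19-a->q19; q19-b->q10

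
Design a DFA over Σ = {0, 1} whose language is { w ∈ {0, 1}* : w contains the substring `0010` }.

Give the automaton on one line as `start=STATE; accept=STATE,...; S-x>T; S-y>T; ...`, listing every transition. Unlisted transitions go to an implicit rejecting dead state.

Track how much of `0010` has been matched so far: state S0 is no progress, S4 is the absorbing accept state reached once `0010` has occurred. Intermediate states record partial matches; on a mismatch, fall back to the longest reusable overlap.
With 5 states:
        0   1  
>  S0   S1  S0 
   S1   S2  S0 
   S2   S2  S3 
   S3   S4  S0 
 * S4   S4  S4 
(> = start, * = accepting)

start=S0; accept=S4; S0-0>S1; S0-1>S0; S1-0>S2; S1-1>S0; S2-0>S2; S2-1>S3; S3-0>S4; S3-1>S0; S4-0>S4; S4-1>S4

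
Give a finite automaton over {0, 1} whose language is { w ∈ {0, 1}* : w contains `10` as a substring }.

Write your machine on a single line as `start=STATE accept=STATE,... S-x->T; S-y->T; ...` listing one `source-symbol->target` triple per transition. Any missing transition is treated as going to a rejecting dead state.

States A..B record the length of the longest prefix of `10` that matches the current input suffix. Reaching C means `10` has been seen, and we stay there forever. Accept from C.
       0  1 
>  A   A  B 
   B   C  B 
 * C   C  C 
(> = start, * = accepting)

start=A; accept=C; A-0->A; A-1->B; B-0->C; B-1->B; C-0->C; C-1->C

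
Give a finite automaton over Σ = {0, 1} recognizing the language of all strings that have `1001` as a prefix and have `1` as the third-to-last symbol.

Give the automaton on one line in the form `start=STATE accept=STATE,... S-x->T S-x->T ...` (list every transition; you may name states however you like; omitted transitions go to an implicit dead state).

start=A accept=I,J,K,L A-0->B A-1->C B-0->B B-1->B C-0->D C-1->B D-0->E D-1->B E-0->B E-1->F F-0->G F-1->H G-0->I G-1->J H-0->K H-1->L I-0->M I-1->F J-0->G J-1->H K-0->I K-1->J L-0->K L-1->L M-0->M M-1->F

Run two small machines in parallel and take their product. The first has 6 states tracking whether the input so far still matches the prefix `1001`; the second has 15 states tracking the last 3 symbols read. A product state is a pair (one from each), accepting exactly when both do. Minimizing collapses redundant product states.
13 states suffice.
       0  1 
>  A   B  C 
   B   B  B 
   C   D  B 
   D   E  B 
   E   B  F 
   F   G  H 
   G   I  J 
   H   K  L 
 * I   M  F 
 * J   G  H 
 * K   I  J 
 * L   K  L 
   M   M  F 
(> = start, * = accepting)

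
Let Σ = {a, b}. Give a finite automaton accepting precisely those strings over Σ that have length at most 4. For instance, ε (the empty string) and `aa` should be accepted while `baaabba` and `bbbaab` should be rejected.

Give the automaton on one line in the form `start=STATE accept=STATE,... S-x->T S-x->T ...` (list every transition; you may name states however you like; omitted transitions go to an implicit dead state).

start=s0 accept=s0,s1,s2,s3,s4 s0-a->s1 s0-b->s1 s1-a->s2 s1-b->s2 s2-a->s3 s2-b->s3 s3-a->s4 s3-b->s4 s4-a->s5 s4-b->s5 s5-a->s5 s5-b->s5

We only need to distinguish lengths 0, 1, …, 4, and '>4'. Chain s0 → s1 → s2 → s3 → s4 → s5 on every symbol, with s5 looping. Accepting states: {s0, s1, s2, s3, s4}.
With 6 states:
        a   b  
>* s0   s1  s1 
 * s1   s2  s2 
 * s2   s3  s3 
 * s3   s4  s4 
 * s4   s5  s5 
   s5   s5  s5 
(> = start, * = accepting)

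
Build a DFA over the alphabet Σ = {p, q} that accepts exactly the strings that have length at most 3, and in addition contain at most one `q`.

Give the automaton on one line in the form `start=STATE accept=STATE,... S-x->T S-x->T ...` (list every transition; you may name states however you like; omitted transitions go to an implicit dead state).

start=S0 accept=S0,S1,S2,S3,S4,S6 S0-p->S1 S0-q->S2 S1-p->S3 S1-q->S4 S2-p->S4 S2-q->S5 S3-p->S6 S3-q->S6 S4-p->S6 S4-q->S5 S5-p->S5 S5-q->S5 S6-p->S5 S6-q->S5

Run two small machines in parallel and take their product. The first has 5 states tracking the input length, saturating at 4; the second has 3 states tracking the count of `q`s, saturating at 2. A product state is a pair (one from each), accepting exactly when both do. Minimizing collapses redundant product states.
A 7-state machine:
        p   q  
>* S0   S1  S2 
 * S1   S3  S4 
 * S2   S4  S5 
 * S3   S6  S6 
 * S4   S6  S5 
   S5   S5  S5 
 * S6   S5  S5 
(> = start, * = accepting)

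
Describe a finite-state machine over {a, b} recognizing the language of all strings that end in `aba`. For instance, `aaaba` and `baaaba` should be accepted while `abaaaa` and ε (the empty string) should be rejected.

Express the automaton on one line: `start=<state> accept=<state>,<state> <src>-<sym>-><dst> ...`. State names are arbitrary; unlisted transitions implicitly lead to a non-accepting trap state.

Let each state record the length of the longest suffix of the input read so far that is also a prefix of `aba`. s1 means the last symbol is `a`; s2 means the last 2 symbols are `ab`; s3 means the last 3 symbols are `aba`. Accept only at s3, where the string currently ends in `aba`.
A 4-state machine:
        a   b  
>  s0   s1  s0 
   s1   s1  s2 
   s2   s3  s0 
 * s3   s1  s2 
(> = start, * = accepting)

start=s0 accept=s3 s0-a->s1 s0-b->s0 s1-a->s1 s1-b->s2 s2-a->s3 s2-b->s0 s3-a->s1 s3-b->s2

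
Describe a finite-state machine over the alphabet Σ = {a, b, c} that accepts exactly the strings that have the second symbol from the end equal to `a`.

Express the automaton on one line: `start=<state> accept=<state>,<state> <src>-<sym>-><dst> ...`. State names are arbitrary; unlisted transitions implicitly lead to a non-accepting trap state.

Because acceptance depends on a position counted from the end, the machine has to buffer the most recent 2 symbols. Make each state the string of the last up-to-2 symbols read; on input `x` shift the window left and append `x`. Accept when the buffered window has length 2 and begins with `a`.
A 13-state machine:
          a    b    c  
>  q0     q1   q2   q3 
   q1     q4   q5   q6 
   q2     q7   q8   q9 
   q3    q10  q11  q12 
 * q4     q4   q5   q6 
 * q5     q7   q8   q9 
 * q6    q10  q11  q12 
   q7     q4   q5   q6 
   q8     q7   q8   q9 
   q9    q10  q11  q12 
   q10    q4   q5   q6 
   q11    q7   q8   q9 
   q12   q10  q11  q12 
(> = start, * = accepting)

start=q0 accept=q4,q5,q6 q0-a->q1 q0-b->q2 q0-c->q3 q1-a->q4 q1-b->q5 q1-c->q6 q2-a->q7 q2-b->q8 q2-c->q9 q3-a->q10 q3-b->q11 q3-c->q12 q4-a->q4 q4-b->q5 q4-c->q6 q5-a->q7 q5-b->q8 q5-c->q9 q6-a->q10 q6-b->q11 q6-c->q12 q7-a->q4 q7-b->q5 q7-c->q6 q8-a->q7 q8-b->q8 q8-c->q9 q9-a->q10 q9-b->q11 q9-c->q12 q10-a->q4 q10-b->q5 q10-c->q6 q11-a->q7 q11-b->q8 q11-c->q9 q12-a->q10 q12-b->q11 q12-c->q12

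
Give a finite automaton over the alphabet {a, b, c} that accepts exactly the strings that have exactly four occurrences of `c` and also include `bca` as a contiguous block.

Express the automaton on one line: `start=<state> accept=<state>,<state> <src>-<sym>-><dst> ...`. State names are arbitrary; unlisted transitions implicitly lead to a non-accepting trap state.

Run two small machines in parallel and take their product. One (6 states) tracks the count of `c`s, saturating at 5; the other (4 states) tracks whether and how much of `bca` has been seen. Each combined state is a pair, one component from each; accept when both components accept. Equivalent product states are then merged.
17 states suffice.
          a    b    c  
>  S0     S0   S1   S2 
   S1     S0   S1   S3 
   S2     S2   S4   S5 
   S3     S6   S4   S5 
   S4     S2   S4   S7 
   S5     S5   S8   S9 
   S6     S6   S6  S10 
   S7    S10   S8   S9 
   S8     S5   S8  S11 
   S9     S9  S12  S13 
   S10   S10  S10  S14 
   S11   S14  S12  S13 
   S12    S9  S12  S15 
   S13   S13  S13  S13 
   S14   S14  S14  S16 
   S15   S16  S13  S13 
 * S16   S16  S16  S13 
(> = start, * = accepting)

start=S0 accept=S16 S0-a->S0 S0-b->S1 S0-c->S2 S1-a->S0 S1-b->S1 S1-c->S3 S2-a->S2 S2-b->S4 S2-c->S5 S3-a->S6 S3-b->S4 S3-c->S5 S4-a->S2 S4-b->S4 S4-c->S7 S5-a->S5 S5-b->S8 S5-c->S9 S6-a->S6 S6-b->S6 S6-c->S10 S7-a->S10 S7-b->S8 S7-c->S9 S8-a->S5 S8-b->S8 S8-c->S11 S9-a->S9 S9-b->S12 S9-c->S13 S10-a->S10 S10-b->S10 S10-c->S14 S11-a->S14 S11-b->S12 S11-c->S13 S12-a->S9 S12-b->S12 S12-c->S15 S13-a->S13 S13-b->S13 S13-c->S13 S14-a->S14 S14-b->S14 S14-c->S16 S15-a->S16 S15-b->S13 S15-c->S13 S16-a->S16 S16-b->S16 S16-c->S13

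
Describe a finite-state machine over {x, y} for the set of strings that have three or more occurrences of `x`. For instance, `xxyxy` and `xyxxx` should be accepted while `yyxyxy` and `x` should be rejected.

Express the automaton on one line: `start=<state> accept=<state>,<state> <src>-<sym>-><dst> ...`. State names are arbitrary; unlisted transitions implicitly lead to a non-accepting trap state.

Count `x`s, saturating at 4: states s0 through s3 mean 0 through 3 `x`s seen; s4 means more than 3. Each `x` increments (capped at s4); other symbols loop. Accept from {s3, s4}.
5 states suffice.
        x   y  
>  s0   s1  s0 
   s1   s2  s1 
   s2   s3  s2 
 * s3   s4  s3 
 * s4   s4  s4 
(> = start, * = accepting)

start=s0 accept=s3,s4 s0-x->s1 s0-y->s0 s1-x->s2 s1-y->s1 s2-x->s3 s2-y->s2 s3-x->s4 s3-y->s3 s4-x->s4 s4-y->s4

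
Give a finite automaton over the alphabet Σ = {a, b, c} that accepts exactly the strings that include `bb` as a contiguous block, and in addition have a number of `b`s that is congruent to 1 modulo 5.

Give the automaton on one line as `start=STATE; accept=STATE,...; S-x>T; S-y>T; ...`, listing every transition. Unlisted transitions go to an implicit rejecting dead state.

Run two small machines in parallel and take their product. The first has 3 states tracking whether and how much of `bb` has been seen; the second has 5 states tracking the count of `b`s modulo 5. A product state is a pair (one from each), accepting exactly when both do.
With 15 states:
          a    b    c  
>  S0     S0   S1   S0 
   S1     S2   S3   S2 
   S2     S2   S4   S2 
   S3     S3   S5   S3 
   S4     S6   S5   S6 
   S5     S5   S7   S5 
   S6     S6   S8   S6 
   S7     S7   S9   S7 
   S8    S10   S7  S10 
   S9     S9  S11   S9 
   S10   S10  S12  S10 
 * S11   S11   S3  S11 
   S12   S13   S9  S13 
   S13   S13  S14  S13 
   S14    S0  S11   S0 
(> = start, * = accepting)

start=S0; accept=S11; S0-a>S0; S0-b>S1; S0-c>S0; S1-a>S2; S1-b>S3; S1-c>S2; S2-a>S2; S2-b>S4; S2-c>S2; S3-a>S3; S3-b>S5; S3-c>S3; S4-a>S6; S4-b>S5; S4-c>S6; S5-a>S5; S5-b>S7; S5-c>S5; S6-a>S6; S6-b>S8; S6-c>S6; S7-a>S7; S7-b>S9; S7-c>S7; S8-a>S10; S8-b>S7; S8-c>S10; S9-a>S9; S9-b>S11; S9-c>S9; S10-a>S10; S10-b>S12; S10-c>S10; S11-a>S11; S11-b>S3; S11-c>S11; S12-a>S13; S12-b>S9; S12-c>S13; S13-a>S13; S13-b>S14; S13-c>S13; S14-a>S0; S14-b>S11; S14-c>S0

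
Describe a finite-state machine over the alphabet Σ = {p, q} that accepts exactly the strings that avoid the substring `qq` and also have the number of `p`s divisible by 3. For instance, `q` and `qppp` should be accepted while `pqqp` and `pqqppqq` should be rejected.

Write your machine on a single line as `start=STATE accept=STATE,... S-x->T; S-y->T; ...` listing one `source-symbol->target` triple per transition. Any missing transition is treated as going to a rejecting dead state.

start=A; accept=A,C; A-p->B; A-q->C; B-p->D; B-q->E; C-p->B; C-q->F; D-p->A; D-q->G; E-p->D; E-q->F; F-p->F; F-q->F; G-p->A; G-q->F

Handle the two conditions separately and then intersect. One (3 states) tracks partial matches of the forbidden pattern `qq`; the other (3 states) tracks the count of `p`s modulo 3. Each combined state is a pair, one component from each; accept when both components accept. After merging equivalent states the machine shrinks.
With 7 states:
       p  q 
>* A   B  C 
   B   D  E 
 * C   B  F 
   D   A  G 
   E   D  F 
   F   F  F 
   G   A  F 
(> = start, * = accepting)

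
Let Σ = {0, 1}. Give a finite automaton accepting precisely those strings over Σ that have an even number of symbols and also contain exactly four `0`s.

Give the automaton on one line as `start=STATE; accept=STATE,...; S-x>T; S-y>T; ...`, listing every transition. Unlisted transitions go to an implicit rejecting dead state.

Run two small machines in parallel and take their product. The first has 2 states tracking the input length modulo 2; the second has 6 states tracking the count of `0`s, saturating at 5. A product state is a pair (one from each), accepting exactly when both do. After merging equivalent states the machine shrinks.
With 11 states:
       0  1 
>  A   B  C 
   B   D  E 
   C   E  A 
   D   F  G 
   E   G  B 
   F   H  I 
   G   I  D 
 * H   J  K 
   I   K  F 
   J   J  J 
   K   J  H 
(> = start, * = accepting)

start=A; accept=H; A-0>B; A-1>C; B-0>D; B-1>E; C-0>E; C-1>A; D-0>F; D-1>G; E-0>G; E-1>B; F-0>H; F-1>I; G-0>I; G-1>D; H-0>J; H-1>K; I-0>K; I-1>F; J-0>J; J-1>J; K-0>J; K-1>H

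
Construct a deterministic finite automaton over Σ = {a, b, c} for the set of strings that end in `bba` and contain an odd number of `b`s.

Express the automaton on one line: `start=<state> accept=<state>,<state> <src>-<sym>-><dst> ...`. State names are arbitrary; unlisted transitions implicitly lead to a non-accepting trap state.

Build one automaton per condition and run them in lockstep. The first has 4 states tracking how much of the suffix `bba` has currently been matched; the second has 2 states tracking the count of `b`s modulo 2. A product state is a pair (one from each), accepting exactly when both do. Minimizing collapses redundant product states.
        a   b   c  
>  q0   q0  q1  q0 
   q1   q1  q2  q1 
   q2   q0  q3  q0 
   q3   q4  q2  q1 
 * q4   q1  q2  q1 
(> = start, * = accepting)

start=q0 accept=q4 q0-a->q0 q0-b->q1 q0-c->q0 q1-a->q1 q1-b->q2 q1-c->q1 q2-a->q0 q2-b->q3 q2-c->q0 q3-a->q4 q3-b->q2 q3-c->q1 q4-a->q1 q4-b->q2 q4-c->q1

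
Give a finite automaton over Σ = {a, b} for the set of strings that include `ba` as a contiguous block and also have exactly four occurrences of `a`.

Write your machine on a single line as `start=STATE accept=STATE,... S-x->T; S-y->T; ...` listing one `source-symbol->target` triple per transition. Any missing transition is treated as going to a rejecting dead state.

start=s0; accept=s9; s0-a->s1; s0-b->s2; s1-a->s3; s1-b->s4; s2-a->s4; s2-b->s2; s3-a->s5; s3-b->s6; s4-a->s6; s4-b->s4; s5-a->s7; s5-b->s8; s6-a->s8; s6-b->s6; s7-a->s7; s7-b->s7; s8-a->s9; s8-b->s8; s9-a->s7; s9-b->s9

Handle the two conditions separately and then intersect. One (3 states) tracks whether and how much of `ba` has been seen; the other (6 states) tracks the count of `a`s, saturating at 5. Each combined state is a pair, one component from each; accept when both components accept. Equivalent product states are then merged.
10 states suffice.
        a   b  
>  s0   s1  s2 
   s1   s3  s4 
   s2   s4  s2 
   s3   s5  s6 
   s4   s6  s4 
   s5   s7  s8 
   s6   s8  s6 
   s7   s7  s7 
   s8   s9  s8 
 * s9   s7  s9 
(> = start, * = accepting)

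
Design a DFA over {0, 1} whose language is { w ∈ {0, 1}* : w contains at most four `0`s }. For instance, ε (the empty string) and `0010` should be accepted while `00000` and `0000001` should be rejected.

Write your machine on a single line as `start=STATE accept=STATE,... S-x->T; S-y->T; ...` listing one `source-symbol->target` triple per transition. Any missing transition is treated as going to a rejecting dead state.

start=q0; accept=q0,q1,q2,q3,q4; q0-0->q1; q0-1->q0; q1-0->q2; q1-1->q1; q2-0->q3; q2-1->q2; q3-0->q4; q3-1->q3; q4-0->q5; q4-1->q4; q5-0->q5; q5-1->q5

Count `0`s, saturating at 5: states q0 through q4 mean 0 through 4 `0`s seen; q5 means more than 4. Each `0` increments (capped at q5); other symbols loop. Accept from {q0, q1, q2, q3, q4}.
A 6-state machine:
        0   1  
>* q0   q1  q0 
 * q1   q2  q1 
 * q2   q3  q2 
 * q3   q4  q3 
 * q4   q5  q4 
   q5   q5  q5 
(> = start, * = accepting)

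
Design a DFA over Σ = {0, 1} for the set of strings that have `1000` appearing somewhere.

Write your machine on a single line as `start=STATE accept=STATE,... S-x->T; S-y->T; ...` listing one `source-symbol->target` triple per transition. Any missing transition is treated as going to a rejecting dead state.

States s0..s3 record the length of the longest prefix of `1000` that matches the current input suffix. Reaching s4 means `1000` has been seen, and we stay there forever. Accept from s4.
        0   1  
>  s0   s0  s1 
   s1   s2  s1 
   s2   s3  s1 
   s3   s4  s1 
 * s4   s4  s4 
(> = start, * = accepting)

start=s0; accept=s4; s0-0->s0; s0-1->s1; s1-0->s2; s1-1->s1; s2-0->s3; s2-1->s1; s3-0->s4; s3-1->s1; s4-0->s4; s4-1->s4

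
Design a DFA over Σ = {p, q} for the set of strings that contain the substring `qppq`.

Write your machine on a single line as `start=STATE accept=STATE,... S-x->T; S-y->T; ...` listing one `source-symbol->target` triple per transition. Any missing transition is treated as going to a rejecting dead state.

Track how much of `qppq` has been matched so far: state s0 is no progress, s4 is the absorbing accept state reached once `qppq` has occurred. Intermediate states record partial matches; on a mismatch, fall back to the longest reusable overlap.
5 states suffice.
        p   q  
>  s0   s0  s1 
   s1   s2  s1 
   s2   s3  s1 
   s3   s0  s4 
 * s4   s4  s4 
(> = start, * = accepting)

start=s0; accept=s4; s0-p->s0; s0-q->s1; s1-p->s2; s1-q->s1; s2-p->s3; s2-q->s1; s3-p->s0; s3-q->s4; s4-p->s4; s4-q->s4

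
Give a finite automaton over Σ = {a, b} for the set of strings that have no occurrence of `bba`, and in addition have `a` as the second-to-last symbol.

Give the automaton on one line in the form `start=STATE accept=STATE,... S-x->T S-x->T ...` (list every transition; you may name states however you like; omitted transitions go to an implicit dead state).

start=s0 accept=s3,s4 s0-a->s1 s0-b->s2 s1-a->s3 s1-b->s4 s2-a->s1 s2-b->s5 s3-a->s3 s3-b->s4 s4-a->s1 s4-b->s5 s5-a->s5 s5-b->s5

Build one automaton per condition and run them in lockstep. One (4 states) tracks partial matches of the forbidden pattern `bba`; the other (7 states) tracks the last 2 symbols read. Each combined state is a pair, one component from each; accept when both components accept. After merging equivalent states the machine shrinks.
        a   b  
>  s0   s1  s2 
   s1   s3  s4 
   s2   s1  s5 
 * s3   s3  s4 
 * s4   s1  s5 
   s5   s5  s5 
(> = start, * = accepting)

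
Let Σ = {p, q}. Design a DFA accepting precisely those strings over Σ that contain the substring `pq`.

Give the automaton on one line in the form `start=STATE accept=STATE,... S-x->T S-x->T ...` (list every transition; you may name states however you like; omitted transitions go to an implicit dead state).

start=A accept=C A-p->B A-q->A B-p->B B-q->C C-p->C C-q->C

Track how much of `pq` has been matched so far: state A is no progress, C is the absorbing accept state reached once `pq` has occurred. Intermediate states record partial matches; on a mismatch, fall back to the longest reusable overlap.
A 3-state machine:
       p  q 
>  A   B  A 
   B   B  C 
 * C   C  C 
(> = start, * = accepting)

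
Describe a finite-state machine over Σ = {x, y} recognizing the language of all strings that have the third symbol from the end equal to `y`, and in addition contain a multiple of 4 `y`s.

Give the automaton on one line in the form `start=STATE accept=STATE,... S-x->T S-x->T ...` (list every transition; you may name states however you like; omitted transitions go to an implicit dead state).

Handle the two conditions separately and then intersect. One (15 states) tracks the last 3 symbols read; the other (4 states) tracks the count of `y`s modulo 4. Each combined state is a pair, one component from each; accept when both components accept. After merging equivalent states the machine shrinks.
          x    y  
>  q0     q0   q1 
   q1     q1   q2 
   q2     q3   q4 
   q3     q3   q5 
   q4     q6   q7 
   q5     q6   q8 
   q6     q9  q10 
 * q7    q11   q1 
   q8    q11   q1 
   q9     q9  q12 
 * q10   q13   q1 
 * q11   q14   q1 
   q12   q13   q1 
   q13   q14   q1 
 * q14    q0   q1 
(> = start, * = accepting)

start=q0 accept=q7,q10,q11,q14 q0-x->q0 q0-y->q1 q1-x->q1 q1-y->q2 q2-x->q3 q2-y->q4 q3-x->q3 q3-y->q5 q4-x->q6 q4-y->q7 q5-x->q6 q5-y->q8 q6-x->q9 q6-y->q10 q7-x->q11 q7-y->q1 q8-x->q11 q8-y->q1 q9-x->q9 q9-y->q12 q10-x->q13 q10-y->q1 q11-x->q14 q11-y->q1 q12-x->q13 q12-y->q1 q13-x->q14 q13-y->q1 q14-x->q0 q14-y->q1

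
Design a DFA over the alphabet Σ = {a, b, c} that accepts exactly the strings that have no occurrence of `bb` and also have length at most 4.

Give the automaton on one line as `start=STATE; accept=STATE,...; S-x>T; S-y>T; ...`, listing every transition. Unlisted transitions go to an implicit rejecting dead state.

start=q0; accept=q0,q1,q2,q3,q4,q6,q7,q9,q10; q0-a>q1; q0-b>q2; q0-c>q1; q1-a>q3; q1-b>q4; q1-c>q3; q2-a>q3; q2-b>q5; q2-c>q3; q3-a>q6; q3-b>q7; q3-c>q6; q4-a>q6; q4-b>q8; q4-c>q6; q5-a>q8; q5-b>q8; q5-c>q8; q6-a>q9; q6-b>q10; q6-c>q9; q7-a>q9; q7-b>q11; q7-c>q9; q8-a>q11; q8-b>q11; q8-c>q11; q9-a>q12; q9-b>q13; q9-c>q12; q10-a>q12; q10-b>q14; q10-c>q12; q11-a>q14; q11-b>q14; q11-c>q14; q12-a>q12; q12-b>q13; q12-c>q12; q13-a>q12; q13-b>q14; q13-c>q12; q14-a>q14; q14-b>q14; q14-c>q14

Handle the two conditions separately and then intersect. The first has 3 states tracking partial matches of the forbidden pattern `bb`; the second has 6 states tracking the input length, saturating at 5. A product state is a pair (one from each), accepting exactly when both do.
A 15-state machine:
          a    b    c  
>* q0     q1   q2   q1 
 * q1     q3   q4   q3 
 * q2     q3   q5   q3 
 * q3     q6   q7   q6 
 * q4     q6   q8   q6 
   q5     q8   q8   q8 
 * q6     q9  q10   q9 
 * q7     q9  q11   q9 
   q8    q11  q11  q11 
 * q9    q12  q13  q12 
 * q10   q12  q14  q12 
   q11   q14  q14  q14 
   q12   q12  q13  q12 
   q13   q12  q14  q12 
   q14   q14  q14  q14 
(> = start, * = accepting)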